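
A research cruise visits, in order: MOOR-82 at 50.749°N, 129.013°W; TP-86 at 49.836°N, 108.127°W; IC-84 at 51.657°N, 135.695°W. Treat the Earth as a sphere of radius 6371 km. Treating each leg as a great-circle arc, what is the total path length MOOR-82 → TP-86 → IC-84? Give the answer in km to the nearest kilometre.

MOOR-82→TP-86: c = 0.232653 rad, d = 1482.23 km
TP-86→IC-84: c = 0.304270 rad, d = 1938.51 km
Total = 1482.23 + 1938.51 = 3420.74 km

3421 km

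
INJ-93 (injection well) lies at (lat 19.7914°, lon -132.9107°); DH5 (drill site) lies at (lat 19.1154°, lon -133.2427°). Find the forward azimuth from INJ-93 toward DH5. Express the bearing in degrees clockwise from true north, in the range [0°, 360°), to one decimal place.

Δλ = -0.3320°
y = sin Δλ · cos φ₂ = -0.005475
x = cos φ₁ sin φ₂ − sin φ₁ cos φ₂ cos Δλ = -0.011793
θ = atan2(y, x) = -155.0963° → 204.9037° (mod 360°)

204.9°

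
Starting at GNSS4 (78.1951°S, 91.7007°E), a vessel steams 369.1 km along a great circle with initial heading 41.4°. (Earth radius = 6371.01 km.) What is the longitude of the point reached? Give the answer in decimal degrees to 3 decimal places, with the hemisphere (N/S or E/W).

δ = d/R = 369.1/6371.01 = 0.057934 rad
φ₂ = arcsin(sin φ₁ cos δ + cos φ₁ sin δ cos θ)
   = arcsin(-0.97885·0.99832 + 0.20458·0.05790·0.75011) = -75.53999°
λ₂ = λ₁ + atan2(sin θ sin δ cos φ₁, cos δ − sin φ₁ sin φ₂) = 100.52160°

100.522°E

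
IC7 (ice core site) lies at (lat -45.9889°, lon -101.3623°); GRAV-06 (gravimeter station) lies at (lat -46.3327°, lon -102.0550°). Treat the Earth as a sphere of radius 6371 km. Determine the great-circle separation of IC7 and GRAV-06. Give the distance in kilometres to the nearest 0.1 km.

Δφ = -0.3438°,  Δλ = -0.6927°
a = sin²(Δφ/2) + cos φ₁ cos φ₂ sin²(Δλ/2) = 0.000027
c = 2·arcsin(√a) = 0.010302 rad = 0.5902°
d = R·c = 6371 × 0.010302 = 65.6 km

65.6 km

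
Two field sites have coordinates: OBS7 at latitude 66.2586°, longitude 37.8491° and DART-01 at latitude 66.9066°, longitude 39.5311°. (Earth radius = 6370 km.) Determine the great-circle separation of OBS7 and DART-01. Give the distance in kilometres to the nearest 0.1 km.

103.5 km

Δφ = 0.6480°,  Δλ = 1.6820°
a = sin²(Δφ/2) + cos φ₁ cos φ₂ sin²(Δλ/2) = 0.000066
c = 2·arcsin(√a) = 0.016248 rad = 0.9309°
d = R·c = 6370 × 0.016248 = 103.5 km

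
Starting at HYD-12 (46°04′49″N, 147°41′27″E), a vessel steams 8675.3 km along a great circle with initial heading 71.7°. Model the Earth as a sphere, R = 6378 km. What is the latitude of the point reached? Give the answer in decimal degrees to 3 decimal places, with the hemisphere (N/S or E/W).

21.320°N

HYD-12: φ = +46.08028°, λ = +147.69083°
δ = d/R = 8675.3/6378 = 1.360191 rad
φ₂ = arcsin(sin φ₁ cos δ + cos φ₁ sin δ cos θ)
   = arcsin(0.72031·0.20905 + 0.69365·0.97790·0.31399) = 21.31966°
λ₂ = λ₁ + atan2(sin θ sin δ cos φ₁, cos δ − sin φ₁ sin φ₂) = -117.61932°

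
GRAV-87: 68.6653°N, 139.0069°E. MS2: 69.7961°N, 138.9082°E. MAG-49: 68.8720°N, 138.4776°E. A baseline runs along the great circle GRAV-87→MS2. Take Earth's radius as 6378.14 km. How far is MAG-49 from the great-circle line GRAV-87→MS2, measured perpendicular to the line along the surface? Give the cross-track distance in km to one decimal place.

20.5 km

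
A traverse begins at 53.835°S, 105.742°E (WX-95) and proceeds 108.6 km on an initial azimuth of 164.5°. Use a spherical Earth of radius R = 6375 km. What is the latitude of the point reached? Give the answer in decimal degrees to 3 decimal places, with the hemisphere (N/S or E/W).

54.775°S

δ = d/R = 108.6/6375 = 0.017035 rad
φ₂ = arcsin(sin φ₁ cos δ + cos φ₁ sin δ cos θ)
   = arcsin(-0.80732·0.99985 + 0.59011·0.01703·-0.96363) = -54.77472°
λ₂ = λ₁ + atan2(sin θ sin δ cos φ₁, cos δ − sin φ₁ sin φ₂) = 106.19420°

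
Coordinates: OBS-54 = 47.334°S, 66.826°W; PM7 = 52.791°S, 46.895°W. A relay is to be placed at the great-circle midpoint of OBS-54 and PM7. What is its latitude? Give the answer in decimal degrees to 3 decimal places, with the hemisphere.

Bx = cos φ₂ cos Δλ = 0.568504,  By = cos φ₂ sin Δλ = 0.206143
φₘ = atan2(sin φ₁ + sin φ₂, √((cos φ₁ + Bx)² + By²)) = -50.48925°
λₘ = λ₁ + atan2(By, cos φ₁ + Bx) = -57.43353°

50.489°S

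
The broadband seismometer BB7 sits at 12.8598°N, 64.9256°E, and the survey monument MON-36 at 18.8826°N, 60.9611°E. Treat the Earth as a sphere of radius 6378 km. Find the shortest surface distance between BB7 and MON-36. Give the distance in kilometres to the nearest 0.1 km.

Δφ = 6.0228°,  Δλ = -3.9645°
a = sin²(Δφ/2) + cos φ₁ cos φ₂ sin²(Δλ/2) = 0.003864
c = 2·arcsin(√a) = 0.124395 rad = 7.1273°
d = R·c = 6378 × 0.124395 = 793.4 km

793.4 km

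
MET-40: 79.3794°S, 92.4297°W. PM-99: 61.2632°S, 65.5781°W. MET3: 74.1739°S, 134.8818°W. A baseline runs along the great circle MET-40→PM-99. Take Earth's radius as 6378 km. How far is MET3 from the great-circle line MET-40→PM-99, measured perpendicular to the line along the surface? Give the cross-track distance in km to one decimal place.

δ₁₃ = central angle MET-40→MET3 = 0.186287 rad  (haversine)
θ₁₃ = bearing MET-40→MET3 = 276.342°,  θ₁₂ = bearing MET-40→PM-99 = 39.871°
dₓₜ = R·arcsin(sin δ₁₃ · sin(θ₁₃ − θ₁₂)) = 6378·arcsin(0.18521·sin(236.471°)) = -988.674 km
|dₓₜ| = 988.674 km

988.7 km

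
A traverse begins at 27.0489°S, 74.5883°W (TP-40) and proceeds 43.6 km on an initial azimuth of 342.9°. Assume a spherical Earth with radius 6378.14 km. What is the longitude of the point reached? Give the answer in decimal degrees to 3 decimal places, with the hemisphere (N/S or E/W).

74.717°W

δ = d/R = 43.6/6378.14 = 0.006836 rad
φ₂ = arcsin(sin φ₁ cos δ + cos φ₁ sin δ cos θ)
   = arcsin(-0.45475·0.99998 + 0.89062·0.00684·0.95579) = -26.67449°
λ₂ = λ₁ + atan2(sin θ sin δ cos φ₁, cos δ − sin φ₁ sin φ₂) = -74.71718°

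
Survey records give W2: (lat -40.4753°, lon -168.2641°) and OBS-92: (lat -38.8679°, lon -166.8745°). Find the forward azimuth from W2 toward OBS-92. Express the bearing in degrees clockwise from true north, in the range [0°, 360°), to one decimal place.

34.1°

Δλ = 1.3896°
y = sin Δλ · cos φ₂ = 0.018881
x = cos φ₁ sin φ₂ − sin φ₁ cos φ₂ cos Δλ = 0.027902
θ = atan2(y, x) = 34.0864° → 34.0864° (mod 360°)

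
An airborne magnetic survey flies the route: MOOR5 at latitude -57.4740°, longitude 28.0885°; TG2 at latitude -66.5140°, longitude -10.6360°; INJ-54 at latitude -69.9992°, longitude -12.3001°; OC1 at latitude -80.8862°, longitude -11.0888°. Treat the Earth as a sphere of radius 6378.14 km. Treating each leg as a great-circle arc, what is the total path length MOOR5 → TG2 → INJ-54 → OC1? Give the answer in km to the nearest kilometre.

3818 km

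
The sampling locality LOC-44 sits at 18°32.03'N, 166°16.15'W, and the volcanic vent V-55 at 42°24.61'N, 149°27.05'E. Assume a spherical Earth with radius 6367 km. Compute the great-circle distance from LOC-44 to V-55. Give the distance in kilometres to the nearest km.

LOC-44: φ = +18.53383°, λ = -166.26917°
V-55: φ = +42.41017°, λ = +149.45083°
Δφ = 23.8763°,  Δλ = -44.2800°
a = sin²(Δφ/2) + cos φ₁ cos φ₂ sin²(Δλ/2) = 0.142218
c = 2·arcsin(√a) = 0.773364 rad = 44.3105°
d = R·c = 6367 × 0.773364 = 4924.0 km

4924 km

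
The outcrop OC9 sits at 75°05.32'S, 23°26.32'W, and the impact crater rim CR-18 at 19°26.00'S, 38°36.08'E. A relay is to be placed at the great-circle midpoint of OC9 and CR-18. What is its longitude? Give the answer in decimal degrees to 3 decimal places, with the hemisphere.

26.540°E

OC9: φ = -75.08867°, λ = -23.43867°
CR-18: φ = -19.43333°, λ = +38.60133°
Bx = cos φ₂ cos Δλ = 0.442144,  By = cos φ₂ sin Δλ = 0.832954
φₘ = atan2(sin φ₁ + sin φ₂, √((cos φ₁ + Bx)² + By²)) = -50.06037°
λₘ = λ₁ + atan2(By, cos φ₁ + Bx) = 26.53969°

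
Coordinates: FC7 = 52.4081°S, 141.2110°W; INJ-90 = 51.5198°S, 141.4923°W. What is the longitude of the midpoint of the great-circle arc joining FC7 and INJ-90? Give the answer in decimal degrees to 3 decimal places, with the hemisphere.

Bx = cos φ₂ cos Δλ = 0.622237,  By = cos φ₂ sin Δλ = -0.003055
φₘ = atan2(sin φ₁ + sin φ₂, √((cos φ₁ + Bx)² + By²)) = -51.96403°
λₘ = λ₁ + atan2(By, cos φ₁ + Bx) = -141.35304°

141.353°W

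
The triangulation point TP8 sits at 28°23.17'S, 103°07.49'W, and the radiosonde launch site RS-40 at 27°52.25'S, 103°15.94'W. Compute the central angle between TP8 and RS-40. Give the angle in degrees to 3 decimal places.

0.530°

TP8: φ = -28.38617°, λ = -103.12483°
RS-40: φ = -27.87083°, λ = -103.26567°
Δφ = 0.5153°,  Δλ = -0.1408°
a = sin²(Δφ/2) + cos φ₁ cos φ₂ sin²(Δλ/2) = 0.000021
c = 2·arcsin(√a) = 0.009252 rad = 0.5301°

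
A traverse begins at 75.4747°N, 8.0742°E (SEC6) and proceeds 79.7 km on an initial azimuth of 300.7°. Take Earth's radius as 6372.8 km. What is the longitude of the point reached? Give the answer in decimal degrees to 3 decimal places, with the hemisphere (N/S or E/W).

δ = d/R = 79.7/6372.8 = 0.012506 rad
φ₂ = arcsin(sin φ₁ cos δ + cos φ₁ sin δ cos θ)
   = arcsin(0.96804·0.99992 + 0.25081·0.01251·0.51054) = 75.82742°
λ₂ = λ₁ + atan2(sin θ sin δ cos φ₁, cos δ − sin φ₁ sin φ₂) = 5.55702°

5.557°E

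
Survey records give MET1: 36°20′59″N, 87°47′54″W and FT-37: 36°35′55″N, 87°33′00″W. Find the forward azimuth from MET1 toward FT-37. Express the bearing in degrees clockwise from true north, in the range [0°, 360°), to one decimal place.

MET1: φ = +36.34972°, λ = -87.79833°
FT-37: φ = +36.59861°, λ = -87.55000°
Δλ = 0.2483°
y = sin Δλ · cos φ₂ = 0.003480
x = cos φ₁ sin φ₂ − sin φ₁ cos φ₂ cos Δλ = 0.004348
θ = atan2(y, x) = 38.6674° → 38.6674° (mod 360°)

38.7°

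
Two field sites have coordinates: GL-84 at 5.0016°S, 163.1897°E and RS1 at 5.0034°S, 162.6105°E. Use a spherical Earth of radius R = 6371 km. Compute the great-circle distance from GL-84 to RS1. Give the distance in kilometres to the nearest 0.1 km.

64.2 km

Δφ = -0.0018°,  Δλ = -0.5792°
a = sin²(Δφ/2) + cos φ₁ cos φ₂ sin²(Δλ/2) = 0.000025
c = 2·arcsin(√a) = 0.010070 rad = 0.5770°
d = R·c = 6371 × 0.010070 = 64.2 km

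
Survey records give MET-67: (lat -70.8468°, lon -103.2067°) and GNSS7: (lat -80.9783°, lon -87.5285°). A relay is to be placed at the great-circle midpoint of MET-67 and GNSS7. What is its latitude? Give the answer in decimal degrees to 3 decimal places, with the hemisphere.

Bx = cos φ₂ cos Δλ = 0.150974,  By = cos φ₂ sin Δλ = 0.042375
φₘ = atan2(sin φ₁ + sin φ₂, √((cos φ₁ + Bx)² + By²)) = -76.02317°
λₘ = λ₁ + atan2(By, cos φ₁ + Bx) = -98.15189°

76.023°S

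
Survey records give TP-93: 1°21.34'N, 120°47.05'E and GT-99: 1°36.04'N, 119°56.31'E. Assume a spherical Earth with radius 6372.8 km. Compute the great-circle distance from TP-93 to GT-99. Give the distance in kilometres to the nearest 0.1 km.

TP-93: φ = +1.35567°, λ = +120.78417°
GT-99: φ = +1.60067°, λ = +119.93850°
Δφ = 0.2450°,  Δλ = -0.8457°
a = sin²(Δφ/2) + cos φ₁ cos φ₂ sin²(Δλ/2) = 0.000059
c = 2·arcsin(√a) = 0.015362 rad = 0.8802°
d = R·c = 6372.8 × 0.015362 = 97.9 km

97.9 km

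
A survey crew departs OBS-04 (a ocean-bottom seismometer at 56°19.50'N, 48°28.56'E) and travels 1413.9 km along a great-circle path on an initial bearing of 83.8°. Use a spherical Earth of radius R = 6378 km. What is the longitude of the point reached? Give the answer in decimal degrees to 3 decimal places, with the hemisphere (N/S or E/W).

71.231°E

OBS-04: φ = +56.32500°, λ = +48.47600°
δ = d/R = 1413.9/6378 = 0.221684 rad
φ₂ = arcsin(sin φ₁ cos δ + cos φ₁ sin δ cos θ)
   = arcsin(0.83220·0.97553 + 0.55448·0.21987·0.10800) = 55.58828°
λ₂ = λ₁ + atan2(sin θ sin δ cos φ₁, cos δ − sin φ₁ sin φ₂) = 71.23066°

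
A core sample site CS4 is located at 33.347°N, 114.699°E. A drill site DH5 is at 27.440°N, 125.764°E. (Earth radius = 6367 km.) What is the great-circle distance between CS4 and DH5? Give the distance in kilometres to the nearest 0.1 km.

1246.1 km

Δφ = -5.9070°,  Δλ = 11.0650°
a = sin²(Δφ/2) + cos φ₁ cos φ₂ sin²(Δλ/2) = 0.009546
c = 2·arcsin(√a) = 0.195719 rad = 11.2139°
d = R·c = 6367 × 0.195719 = 1246.1 km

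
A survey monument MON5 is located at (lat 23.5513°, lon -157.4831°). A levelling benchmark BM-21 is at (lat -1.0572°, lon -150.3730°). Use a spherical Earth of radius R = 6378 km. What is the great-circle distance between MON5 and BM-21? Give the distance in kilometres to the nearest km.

2845 km

Δφ = -24.6085°,  Δλ = 7.1101°
a = sin²(Δφ/2) + cos φ₁ cos φ₂ sin²(Δλ/2) = 0.048937
c = 2·arcsin(√a) = 0.446124 rad = 25.5610°
d = R·c = 6378 × 0.446124 = 2845.4 km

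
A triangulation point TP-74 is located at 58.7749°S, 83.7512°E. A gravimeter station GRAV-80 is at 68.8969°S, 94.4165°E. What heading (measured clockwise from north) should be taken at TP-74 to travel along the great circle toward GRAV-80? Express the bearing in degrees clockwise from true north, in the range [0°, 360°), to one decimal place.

159.8°

Δλ = 10.6653°
y = sin Δλ · cos φ₂ = 0.066634
x = cos φ₁ sin φ₂ − sin φ₁ cos φ₂ cos Δλ = -0.181064
θ = atan2(y, x) = 159.7955° → 159.7955° (mod 360°)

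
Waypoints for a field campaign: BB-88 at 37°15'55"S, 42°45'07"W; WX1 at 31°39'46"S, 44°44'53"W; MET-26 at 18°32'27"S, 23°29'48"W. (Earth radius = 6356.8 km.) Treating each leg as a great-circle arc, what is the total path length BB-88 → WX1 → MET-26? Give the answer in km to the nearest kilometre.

BB-88: φ = -37.26528°, λ = -42.75194°
WX1: φ = -31.66278°, λ = -44.74806°
MET-26: φ = -18.54083°, λ = -23.49667°
BB-88→WX1: c = 0.101906 rad, d = 647.79 km
WX1→MET-26: c = 0.405224 rad, d = 2575.93 km
Total = 647.79 + 2575.93 = 3223.72 km

3224 km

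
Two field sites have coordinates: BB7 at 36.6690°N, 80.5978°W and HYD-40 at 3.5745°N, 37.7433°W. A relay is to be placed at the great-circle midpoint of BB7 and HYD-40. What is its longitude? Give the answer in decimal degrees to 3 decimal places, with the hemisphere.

Bx = cos φ₂ cos Δλ = 0.731657,  By = cos φ₂ sin Δλ = 0.678816
φₘ = atan2(sin φ₁ + sin φ₂, √((cos φ₁ + Bx)² + By²)) = 21.46591°
λₘ = λ₁ + atan2(By, cos φ₁ + Bx) = -56.72439°

56.724°W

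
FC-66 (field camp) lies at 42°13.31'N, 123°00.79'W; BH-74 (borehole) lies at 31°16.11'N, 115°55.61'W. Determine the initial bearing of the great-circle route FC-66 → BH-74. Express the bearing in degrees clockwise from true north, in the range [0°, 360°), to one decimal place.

150.4°

FC-66: φ = +42.22183°, λ = -123.01317°
BH-74: φ = +31.26850°, λ = -115.92683°
Δλ = 7.0863°
y = sin Δλ · cos φ₂ = 0.105445
x = cos φ₁ sin φ₂ − sin φ₁ cos φ₂ cos Δλ = -0.185622
θ = atan2(y, x) = 150.4006° → 150.4006° (mod 360°)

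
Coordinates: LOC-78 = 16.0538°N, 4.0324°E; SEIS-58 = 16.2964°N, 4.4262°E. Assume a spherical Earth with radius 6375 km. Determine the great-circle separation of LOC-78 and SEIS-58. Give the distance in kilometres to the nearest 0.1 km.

50.0 km

Δφ = 0.2426°,  Δλ = 0.3938°
a = sin²(Δφ/2) + cos φ₁ cos φ₂ sin²(Δλ/2) = 0.000015
c = 2·arcsin(√a) = 0.007842 rad = 0.4493°
d = R·c = 6375 × 0.007842 = 50.0 km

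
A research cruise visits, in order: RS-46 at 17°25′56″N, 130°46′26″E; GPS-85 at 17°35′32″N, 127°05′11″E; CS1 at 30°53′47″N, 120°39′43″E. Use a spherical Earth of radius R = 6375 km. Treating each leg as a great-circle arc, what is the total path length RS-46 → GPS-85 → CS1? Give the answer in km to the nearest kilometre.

RS-46: φ = +17.43222°, λ = +130.77389°
GPS-85: φ = +17.59222°, λ = +127.08639°
CS1: φ = +30.89639°, λ = +120.66194°
RS-46→GPS-85: c = 0.061439 rad, d = 391.67 km
GPS-85→CS1: c = 0.253560 rad, d = 1616.44 km
Total = 391.67 + 1616.44 = 2008.12 km

2008 km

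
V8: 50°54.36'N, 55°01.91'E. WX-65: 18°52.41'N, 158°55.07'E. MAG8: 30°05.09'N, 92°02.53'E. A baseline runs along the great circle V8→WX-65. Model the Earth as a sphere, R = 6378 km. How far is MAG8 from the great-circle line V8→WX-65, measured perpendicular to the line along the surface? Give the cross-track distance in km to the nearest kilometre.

V8: φ = +50.90600°, λ = +55.03183°
WX-65: φ = +18.87350°, λ = +158.91783°
MAG8: φ = +30.08483°, λ = +92.04217°
δ₁₃ = central angle V8→MAG8 = 0.601015 rad  (haversine)
θ₁₃ = bearing V8→MAG8 = 112.912°,  θ₁₂ = bearing V8→WX-65 = 67.514°
dₓₜ = R·arcsin(sin δ₁₃ · sin(θ₁₃ − θ₁₂)) = 6378·arcsin(0.56548·sin(45.398°)) = 2642.931 km
|dₓₜ| = 2642.931 km

2643 km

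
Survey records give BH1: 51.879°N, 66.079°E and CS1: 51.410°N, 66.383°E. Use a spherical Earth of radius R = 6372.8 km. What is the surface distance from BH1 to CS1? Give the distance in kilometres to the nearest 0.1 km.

Δφ = -0.4690°,  Δλ = 0.3040°
a = sin²(Δφ/2) + cos φ₁ cos φ₂ sin²(Δλ/2) = 0.000019
c = 2·arcsin(√a) = 0.008823 rad = 0.5055°
d = R·c = 6372.8 × 0.008823 = 56.2 km

56.2 km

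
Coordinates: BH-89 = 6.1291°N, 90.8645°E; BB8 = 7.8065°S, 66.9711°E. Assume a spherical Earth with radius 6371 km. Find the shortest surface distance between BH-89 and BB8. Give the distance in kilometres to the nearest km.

3070 km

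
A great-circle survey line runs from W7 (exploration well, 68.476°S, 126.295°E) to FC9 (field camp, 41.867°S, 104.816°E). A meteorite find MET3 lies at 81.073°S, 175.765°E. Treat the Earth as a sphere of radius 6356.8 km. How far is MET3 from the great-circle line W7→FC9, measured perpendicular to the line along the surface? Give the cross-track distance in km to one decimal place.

δ₁₃ = central angle W7→MET3 = 0.297770 rad  (haversine)
θ₁₃ = bearing W7→MET3 = 156.296°,  θ₁₂ = bearing W7→FC9 = 325.704°
dₓₜ = R·arcsin(sin δ₁₃ · sin(θ₁₃ − θ₁₂)) = 6356.8·arcsin(0.29339·sin(-169.407°)) = -343.003 km
|dₓₜ| = 343.003 km

343.0 km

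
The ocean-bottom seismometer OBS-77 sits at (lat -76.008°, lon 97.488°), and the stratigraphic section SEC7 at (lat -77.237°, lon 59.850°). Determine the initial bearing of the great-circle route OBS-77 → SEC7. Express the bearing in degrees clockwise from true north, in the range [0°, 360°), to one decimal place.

243.9°

Δλ = -37.6380°
y = sin Δλ · cos φ₂ = -0.134909
x = cos φ₁ sin φ₂ − sin φ₁ cos φ₂ cos Δλ = -0.066061
θ = atan2(y, x) = -116.0897° → 243.9103° (mod 360°)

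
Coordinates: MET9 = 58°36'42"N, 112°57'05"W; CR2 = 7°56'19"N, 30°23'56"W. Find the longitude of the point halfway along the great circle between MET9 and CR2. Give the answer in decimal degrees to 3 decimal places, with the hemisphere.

56.419°W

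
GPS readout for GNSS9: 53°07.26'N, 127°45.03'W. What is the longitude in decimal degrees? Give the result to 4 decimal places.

127° + 45.03′/60 = 127 + 0.75050 = 127.7505°

127.7505°W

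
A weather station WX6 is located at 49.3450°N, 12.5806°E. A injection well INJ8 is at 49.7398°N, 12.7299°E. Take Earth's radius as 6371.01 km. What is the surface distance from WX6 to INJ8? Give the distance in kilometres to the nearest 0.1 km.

Δφ = 0.3948°,  Δλ = 0.1493°
a = sin²(Δφ/2) + cos φ₁ cos φ₂ sin²(Δλ/2) = 0.000013
c = 2·arcsin(√a) = 0.007095 rad = 0.4065°
d = R·c = 6371.01 × 0.007095 = 45.2 km

45.2 km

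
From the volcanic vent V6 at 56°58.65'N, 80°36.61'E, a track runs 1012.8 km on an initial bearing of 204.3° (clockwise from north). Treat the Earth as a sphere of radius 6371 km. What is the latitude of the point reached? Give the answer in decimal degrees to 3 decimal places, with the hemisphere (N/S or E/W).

V6: φ = +56.97750°, λ = +80.61017°
δ = d/R = 1012.8/6371 = 0.158970 rad
φ₂ = arcsin(sin φ₁ cos δ + cos φ₁ sin δ cos θ)
   = arcsin(0.83846·0.98739 + 0.54497·0.15830·-0.91140) = 48.52616°
λ₂ = λ₁ + atan2(sin θ sin δ cos φ₁, cos δ − sin φ₁ sin φ₂) = 74.96528°

48.526°N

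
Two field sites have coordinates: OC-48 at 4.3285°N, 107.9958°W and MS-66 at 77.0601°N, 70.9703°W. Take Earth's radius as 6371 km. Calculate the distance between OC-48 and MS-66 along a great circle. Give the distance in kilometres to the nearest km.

Δφ = 72.7316°,  Δλ = 37.0255°
a = sin²(Δφ/2) + cos φ₁ cos φ₂ sin²(Δλ/2) = 0.374087
c = 2·arcsin(√a) = 1.316230 rad = 75.4144°
d = R·c = 6371 × 1.316230 = 8385.7 km

8386 km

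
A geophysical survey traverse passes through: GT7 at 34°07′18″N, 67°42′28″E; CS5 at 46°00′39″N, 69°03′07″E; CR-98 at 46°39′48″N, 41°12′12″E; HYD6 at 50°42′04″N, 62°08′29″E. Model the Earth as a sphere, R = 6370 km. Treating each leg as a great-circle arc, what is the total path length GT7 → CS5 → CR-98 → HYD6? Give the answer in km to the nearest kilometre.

5049 km

GT7: φ = +34.12167°, λ = +67.70778°
CS5: φ = +46.01083°, λ = +69.05194°
CR-98: φ = +46.66333°, λ = +41.20333°
HYD6: φ = +50.70111°, λ = +62.14139°
GT7→CS5: c = 0.208272 rad, d = 1326.69 km
CS5→CR-98: c = 0.334017 rad, d = 2127.69 km
CR-98→HYD6: c = 0.250391 rad, d = 1594.99 km
Total = 1326.69 + 2127.69 + 1594.99 = 5049.37 km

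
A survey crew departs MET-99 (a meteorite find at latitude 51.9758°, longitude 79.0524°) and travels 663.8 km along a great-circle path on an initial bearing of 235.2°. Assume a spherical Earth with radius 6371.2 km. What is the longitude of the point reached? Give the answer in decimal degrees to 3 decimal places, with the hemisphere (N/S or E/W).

δ = d/R = 663.8/6371.2 = 0.104188 rad
φ₂ = arcsin(sin φ₁ cos δ + cos φ₁ sin δ cos θ)
   = arcsin(0.78775·0.99458 + 0.61599·0.10400·-0.57071) = 48.32405°
λ₂ = λ₁ + atan2(sin θ sin δ cos φ₁, cos δ − sin φ₁ sin φ₂) = 71.67321°

71.673°E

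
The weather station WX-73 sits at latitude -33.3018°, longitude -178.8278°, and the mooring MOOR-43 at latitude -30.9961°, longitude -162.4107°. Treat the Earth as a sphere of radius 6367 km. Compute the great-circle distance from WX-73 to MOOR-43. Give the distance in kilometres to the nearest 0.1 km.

1564.0 km

Δφ = 2.3057°,  Δλ = 16.4171°
a = sin²(Δφ/2) + cos φ₁ cos φ₂ sin²(Δλ/2) = 0.015010
c = 2·arcsin(√a) = 0.245644 rad = 14.0744°
d = R·c = 6367 × 0.245644 = 1564.0 km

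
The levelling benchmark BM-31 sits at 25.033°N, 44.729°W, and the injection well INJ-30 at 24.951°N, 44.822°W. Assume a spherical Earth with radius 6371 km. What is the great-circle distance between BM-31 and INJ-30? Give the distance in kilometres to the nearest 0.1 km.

13.1 km

Δφ = -0.0820°,  Δλ = -0.0930°
a = sin²(Δφ/2) + cos φ₁ cos φ₂ sin²(Δλ/2) = 0.000001
c = 2·arcsin(√a) = 0.002052 rad = 0.1176°
d = R·c = 6371 × 0.002052 = 13.1 km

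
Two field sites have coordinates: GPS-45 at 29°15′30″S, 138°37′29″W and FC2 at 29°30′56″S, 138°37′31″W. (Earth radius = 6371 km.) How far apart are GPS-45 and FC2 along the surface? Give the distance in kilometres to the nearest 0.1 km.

GPS-45: φ = -29.25833°, λ = -138.62472°
FC2: φ = -29.51556°, λ = -138.62528°
Δφ = -0.2572°,  Δλ = -0.0006°
a = sin²(Δφ/2) + cos φ₁ cos φ₂ sin²(Δλ/2) = 0.000005
c = 2·arcsin(√a) = 0.004489 rad = 0.2572°
d = R·c = 6371 × 0.004489 = 28.6 km

28.6 km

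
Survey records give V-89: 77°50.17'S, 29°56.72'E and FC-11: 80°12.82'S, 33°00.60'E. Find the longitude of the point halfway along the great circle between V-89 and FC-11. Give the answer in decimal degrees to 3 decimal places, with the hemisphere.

31.314°E

V-89: φ = -77.83617°, λ = +29.94533°
FC-11: φ = -80.21367°, λ = +33.01000°
Bx = cos φ₂ cos Δλ = 0.169731,  By = cos φ₂ sin Δλ = 0.009087
φₘ = atan2(sin φ₁ + sin φ₂, √((cos φ₁ + Bx)² + By²)) = -79.02870°
λₘ = λ₁ + atan2(By, cos φ₁ + Bx) = 31.31367°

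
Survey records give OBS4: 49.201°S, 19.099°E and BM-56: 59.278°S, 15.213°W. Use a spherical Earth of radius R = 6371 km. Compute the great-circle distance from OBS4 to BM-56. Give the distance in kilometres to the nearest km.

Δφ = -10.0770°,  Δλ = -34.3120°
a = sin²(Δφ/2) + cos φ₁ cos φ₂ sin²(Δλ/2) = 0.036758
c = 2·arcsin(√a) = 0.385836 rad = 22.1068°
d = R·c = 6371 × 0.385836 = 2458.2 km

2458 km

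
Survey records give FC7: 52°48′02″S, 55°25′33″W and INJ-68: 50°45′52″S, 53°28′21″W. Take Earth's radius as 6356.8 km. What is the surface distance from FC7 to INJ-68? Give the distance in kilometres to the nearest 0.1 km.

FC7: φ = -52.80056°, λ = -55.42583°
INJ-68: φ = -50.76444°, λ = -53.47250°
Δφ = 2.0361°,  Δλ = 1.9533°
a = sin²(Δφ/2) + cos φ₁ cos φ₂ sin²(Δλ/2) = 0.000427
c = 2·arcsin(√a) = 0.041321 rad = 2.3675°
d = R·c = 6356.8 × 0.041321 = 262.7 km

262.7 km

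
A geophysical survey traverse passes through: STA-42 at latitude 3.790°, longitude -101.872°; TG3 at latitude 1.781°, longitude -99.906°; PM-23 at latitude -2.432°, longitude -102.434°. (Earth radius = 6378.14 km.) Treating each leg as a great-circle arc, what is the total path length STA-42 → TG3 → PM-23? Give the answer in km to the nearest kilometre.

860 km

STA-42→TG3: c = 0.049030 rad, d = 312.72 km
TG3→PM-23: c = 0.085747 rad, d = 546.91 km
Total = 312.72 + 546.91 = 859.63 km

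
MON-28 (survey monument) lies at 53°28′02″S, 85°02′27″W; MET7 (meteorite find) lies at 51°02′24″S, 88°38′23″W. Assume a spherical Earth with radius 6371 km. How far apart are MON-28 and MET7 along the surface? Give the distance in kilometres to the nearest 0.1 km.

364.4 km

MON-28: φ = -53.46722°, λ = -85.04083°
MET7: φ = -51.04000°, λ = -88.63972°
Δφ = 2.4272°,  Δλ = -3.5989°
a = sin²(Δφ/2) + cos φ₁ cos φ₂ sin²(Δλ/2) = 0.000818
c = 2·arcsin(√a) = 0.057197 rad = 3.2772°
d = R·c = 6371 × 0.057197 = 364.4 km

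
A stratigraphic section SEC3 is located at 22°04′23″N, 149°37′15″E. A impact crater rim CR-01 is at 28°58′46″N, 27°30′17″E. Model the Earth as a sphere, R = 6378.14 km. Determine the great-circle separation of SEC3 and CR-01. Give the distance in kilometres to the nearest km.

11623 km

SEC3: φ = +22.07306°, λ = +149.62083°
CR-01: φ = +28.97944°, λ = +27.50472°
Δφ = 6.9064°,  Δλ = -122.1161°
a = sin²(Δφ/2) + cos φ₁ cos φ₂ sin²(Δλ/2) = 0.624459
c = 2·arcsin(√a) = 1.822358 rad = 104.4134°
d = R·c = 6378.14 × 1.822358 = 11623.3 km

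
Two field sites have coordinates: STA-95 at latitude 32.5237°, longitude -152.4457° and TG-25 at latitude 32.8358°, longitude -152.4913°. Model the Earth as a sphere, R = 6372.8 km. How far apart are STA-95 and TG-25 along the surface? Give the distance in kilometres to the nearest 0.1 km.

35.0 km

Δφ = 0.3121°,  Δλ = -0.0456°
a = sin²(Δφ/2) + cos φ₁ cos φ₂ sin²(Δλ/2) = 0.000008
c = 2·arcsin(√a) = 0.005488 rad = 0.3145°
d = R·c = 6372.8 × 0.005488 = 35.0 km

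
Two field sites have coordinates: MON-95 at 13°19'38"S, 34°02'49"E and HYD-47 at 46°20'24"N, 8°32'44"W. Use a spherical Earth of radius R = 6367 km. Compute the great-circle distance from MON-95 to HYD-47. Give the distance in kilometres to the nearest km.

7875 km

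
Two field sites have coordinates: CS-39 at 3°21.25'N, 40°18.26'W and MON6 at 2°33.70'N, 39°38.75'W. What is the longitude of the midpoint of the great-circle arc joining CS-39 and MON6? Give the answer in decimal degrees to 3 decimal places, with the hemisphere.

39.975°W

CS-39: φ = +3.35417°, λ = -40.30433°
MON6: φ = +2.56167°, λ = -39.64583°
Bx = cos φ₂ cos Δλ = 0.998935,  By = cos φ₂ sin Δλ = 0.011481
φₘ = atan2(sin φ₁ + sin φ₂, √((cos φ₁ + Bx)² + By²)) = 2.95797°
λₘ = λ₁ + atan2(By, cos φ₁ + Bx) = -39.97497°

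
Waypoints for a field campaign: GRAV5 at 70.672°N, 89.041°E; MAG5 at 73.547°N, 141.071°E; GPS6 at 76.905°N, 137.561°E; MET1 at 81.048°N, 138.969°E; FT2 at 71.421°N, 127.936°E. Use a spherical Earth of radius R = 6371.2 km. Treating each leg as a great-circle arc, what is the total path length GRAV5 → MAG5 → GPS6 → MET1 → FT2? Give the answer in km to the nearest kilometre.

GRAV5→MAG5: c = 0.274082 rad, d = 1746.23 km
MAG5→GPS6: c = 0.060628 rad, d = 386.28 km
GPS6→MET1: c = 0.072456 rad, d = 461.63 km
MET1→FT2: c = 0.173417 rad, d = 1104.87 km
Total = 1746.23 + 386.28 + 461.63 + 1104.87 = 3699.01 km

3699 km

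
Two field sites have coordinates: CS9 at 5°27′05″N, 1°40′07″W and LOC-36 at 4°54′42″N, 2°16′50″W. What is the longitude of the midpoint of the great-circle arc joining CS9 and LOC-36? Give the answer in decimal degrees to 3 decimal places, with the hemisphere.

CS9: φ = +5.45139°, λ = -1.66861°
LOC-36: φ = +4.91167°, λ = -2.28056°
Bx = cos φ₂ cos Δλ = 0.996271,  By = cos φ₂ sin Δλ = -0.010641
φₘ = atan2(sin φ₁ + sin φ₂, √((cos φ₁ + Bx)² + By²)) = 5.18160°
λₘ = λ₁ + atan2(By, cos φ₁ + Bx) = -1.97471°

1.975°W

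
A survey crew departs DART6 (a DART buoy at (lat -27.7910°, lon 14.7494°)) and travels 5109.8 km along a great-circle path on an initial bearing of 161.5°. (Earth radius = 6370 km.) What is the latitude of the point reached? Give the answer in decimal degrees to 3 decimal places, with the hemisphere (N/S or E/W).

68.002°S

δ = d/R = 5109.8/6370 = 0.802166 rad
φ₂ = arcsin(sin φ₁ cos δ + cos φ₁ sin δ cos θ)
   = arcsin(-0.46625·0.69515 + 0.88465·0.71886·-0.94832) = -68.00171°
λ₂ = λ₁ + atan2(sin θ sin δ cos φ₁, cos δ − sin φ₁ sin φ₂) = 52.26283°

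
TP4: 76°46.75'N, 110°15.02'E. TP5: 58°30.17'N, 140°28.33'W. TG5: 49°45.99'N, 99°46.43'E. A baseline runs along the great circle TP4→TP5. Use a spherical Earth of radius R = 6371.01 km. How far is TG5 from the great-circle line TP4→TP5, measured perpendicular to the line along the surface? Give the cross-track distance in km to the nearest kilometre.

TP4: φ = +76.77917°, λ = +110.25033°
TP5: φ = +58.50283°, λ = -140.47217°
TG5: φ = +49.76650°, λ = +99.77383°
δ₁₃ = central angle TP4→TG5 = 0.476853 rad  (haversine)
θ₁₃ = bearing TP4→TG5 = 194.826°,  θ₁₂ = bearing TP4→TP5 = 53.650°
dₓₜ = R·arcsin(sin δ₁₃ · sin(θ₁₃ − θ₁₂)) = 6371.01·arcsin(0.45899·sin(141.176°)) = 1859.582 km
|dₓₜ| = 1859.582 km

1860 km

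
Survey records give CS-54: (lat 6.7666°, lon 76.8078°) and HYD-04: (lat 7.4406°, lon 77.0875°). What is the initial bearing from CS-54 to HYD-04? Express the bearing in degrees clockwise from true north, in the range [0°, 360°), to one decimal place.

22.4°

Δλ = 0.2797°
y = sin Δλ · cos φ₂ = 0.004841
x = cos φ₁ sin φ₂ − sin φ₁ cos φ₂ cos Δλ = 0.011765
θ = atan2(y, x) = 22.3647° → 22.3647° (mod 360°)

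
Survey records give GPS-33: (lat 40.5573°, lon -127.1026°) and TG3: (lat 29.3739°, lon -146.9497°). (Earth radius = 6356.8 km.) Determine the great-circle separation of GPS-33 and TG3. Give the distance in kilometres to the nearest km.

Δφ = -11.1834°,  Δλ = -19.8471°
a = sin²(Δφ/2) + cos φ₁ cos φ₂ sin²(Δλ/2) = 0.029157
c = 2·arcsin(√a) = 0.343193 rad = 19.6635°
d = R·c = 6356.8 × 0.343193 = 2181.6 km

2182 km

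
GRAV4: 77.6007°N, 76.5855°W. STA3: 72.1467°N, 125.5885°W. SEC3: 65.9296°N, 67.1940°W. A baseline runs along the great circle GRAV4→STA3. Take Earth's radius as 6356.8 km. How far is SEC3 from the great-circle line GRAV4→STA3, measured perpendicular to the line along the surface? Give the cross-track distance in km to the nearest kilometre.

1245 km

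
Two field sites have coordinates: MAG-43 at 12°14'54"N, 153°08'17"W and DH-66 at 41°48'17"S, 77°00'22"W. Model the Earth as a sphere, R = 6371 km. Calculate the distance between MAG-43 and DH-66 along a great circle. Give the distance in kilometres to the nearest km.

MAG-43: φ = +12.24833°, λ = -153.13806°
DH-66: φ = -41.80472°, λ = -77.00611°
Δφ = -54.0531°,  Δλ = 76.1319°
a = sin²(Δφ/2) + cos φ₁ cos φ₂ sin²(Δλ/2) = 0.483408
c = 2·arcsin(√a) = 1.537607 rad = 88.0984°
d = R·c = 6371 × 1.537607 = 9796.1 km

9796 km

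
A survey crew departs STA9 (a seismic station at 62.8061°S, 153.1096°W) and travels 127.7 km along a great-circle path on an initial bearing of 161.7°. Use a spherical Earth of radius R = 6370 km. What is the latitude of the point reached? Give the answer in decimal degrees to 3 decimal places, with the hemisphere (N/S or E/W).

63.894°S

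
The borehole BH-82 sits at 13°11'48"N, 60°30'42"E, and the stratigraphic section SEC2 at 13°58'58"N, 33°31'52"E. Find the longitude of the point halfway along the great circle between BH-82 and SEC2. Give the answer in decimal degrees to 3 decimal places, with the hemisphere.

47.044°E

BH-82: φ = +13.19667°, λ = +60.51167°
SEC2: φ = +13.98278°, λ = +33.53111°
Bx = cos φ₂ cos Δλ = 0.864754,  By = cos φ₂ sin Δλ = -0.440245
φₘ = atan2(sin φ₁ + sin φ₂, √((cos φ₁ + Bx)² + By²)) = 13.96042°
λₘ = λ₁ + atan2(By, cos φ₁ + Bx) = 47.04418°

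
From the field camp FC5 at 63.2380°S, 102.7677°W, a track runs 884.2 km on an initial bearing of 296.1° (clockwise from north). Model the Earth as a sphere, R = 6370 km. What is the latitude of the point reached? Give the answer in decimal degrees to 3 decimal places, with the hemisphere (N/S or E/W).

δ = d/R = 884.2/6370 = 0.138807 rad
φ₂ = arcsin(sin φ₁ cos δ + cos φ₁ sin δ cos θ)
   = arcsin(-0.89288·0.99038 + 0.45029·0.13836·0.43994) = -58.96889°
λ₂ = λ₁ + atan2(sin θ sin δ cos φ₁, cos δ − sin φ₁ sin φ₂) = -116.71512°

58.969°S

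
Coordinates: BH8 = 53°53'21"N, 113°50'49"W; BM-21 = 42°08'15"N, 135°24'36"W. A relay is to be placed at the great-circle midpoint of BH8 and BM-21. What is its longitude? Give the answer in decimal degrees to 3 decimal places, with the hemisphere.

125.876°W

BH8: φ = +53.88917°, λ = -113.84694°
BM-21: φ = +42.13750°, λ = -135.41000°
Bx = cos φ₂ cos Δλ = 0.689639,  By = cos φ₂ sin Δλ = -0.272533
φₘ = atan2(sin φ₁ + sin φ₂, √((cos φ₁ + Bx)² + By²)) = 48.51349°
λₘ = λ₁ + atan2(By, cos φ₁ + Bx) = -125.87591°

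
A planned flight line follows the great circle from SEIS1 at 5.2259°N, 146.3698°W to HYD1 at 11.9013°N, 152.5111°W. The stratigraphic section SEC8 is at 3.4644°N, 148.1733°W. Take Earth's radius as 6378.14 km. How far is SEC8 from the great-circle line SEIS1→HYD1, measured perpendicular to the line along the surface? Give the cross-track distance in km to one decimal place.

280.0 km

δ₁₃ = central angle SEIS1→SEC8 = 0.043934 rad  (haversine)
θ₁₃ = bearing SEIS1→SEC8 = 225.664°,  θ₁₂ = bearing SEIS1→HYD1 = 318.121°
dₓₜ = R·arcsin(sin δ₁₃ · sin(θ₁₃ − θ₁₂)) = 6378.14·arcsin(0.04392·sin(-92.457°)) = -279.962 km
|dₓₜ| = 279.962 km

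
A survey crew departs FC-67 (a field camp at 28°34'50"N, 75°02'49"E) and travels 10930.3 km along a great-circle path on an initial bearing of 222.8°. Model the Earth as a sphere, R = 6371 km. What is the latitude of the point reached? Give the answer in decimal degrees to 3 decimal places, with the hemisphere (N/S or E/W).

FC-67: φ = +28.58056°, λ = +75.04694°
δ = d/R = 10930.3/6371 = 1.715633 rad
φ₂ = arcsin(sin φ₁ cos δ + cos φ₁ sin δ cos θ)
   = arcsin(0.47839·-0.14433 + 0.87815·0.98953·-0.73373) = -44.96075°
λ₂ = λ₁ + atan2(sin θ sin δ cos φ₁, cos δ − sin φ₁ sin φ₂) = 3.21178°

44.961°S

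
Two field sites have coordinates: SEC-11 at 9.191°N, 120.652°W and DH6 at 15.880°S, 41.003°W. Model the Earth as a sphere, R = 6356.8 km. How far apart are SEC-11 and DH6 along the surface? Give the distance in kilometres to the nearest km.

Δφ = -25.0710°,  Δλ = 79.6490°
a = sin²(Δφ/2) + cos φ₁ cos φ₂ sin²(Δλ/2) = 0.436551
c = 2·arcsin(√a) = 1.443556 rad = 82.7097°
d = R·c = 6356.8 × 1.443556 = 9176.4 km

9176 km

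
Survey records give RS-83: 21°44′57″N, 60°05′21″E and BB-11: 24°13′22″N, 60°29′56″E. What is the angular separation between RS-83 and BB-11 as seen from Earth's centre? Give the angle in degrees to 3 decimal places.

RS-83: φ = +21.74917°, λ = +60.08917°
BB-11: φ = +24.22278°, λ = +60.49889°
Δφ = 2.4736°,  Δλ = 0.4097°
a = sin²(Δφ/2) + cos φ₁ cos φ₂ sin²(Δλ/2) = 0.000477
c = 2·arcsin(√a) = 0.043672 rad = 2.5022°

2.502°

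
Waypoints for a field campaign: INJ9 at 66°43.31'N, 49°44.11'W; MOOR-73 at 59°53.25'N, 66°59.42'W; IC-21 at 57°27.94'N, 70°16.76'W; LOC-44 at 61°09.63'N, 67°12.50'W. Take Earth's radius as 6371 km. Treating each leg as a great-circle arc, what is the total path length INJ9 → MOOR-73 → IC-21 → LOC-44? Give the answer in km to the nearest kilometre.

1918 km

INJ9: φ = +66.72183°, λ = -49.73517°
MOOR-73: φ = +59.88750°, λ = -66.99033°
IC-21: φ = +57.46567°, λ = -70.27933°
LOC-44: φ = +61.16050°, λ = -67.20833°
INJ9→MOOR-73: c = 0.179288 rad, d = 1142.24 km
MOOR-73→IC-21: c = 0.051729 rad, d = 329.56 km
IC-21→LOC-44: c = 0.070030 rad, d = 446.16 km
Total = 1142.24 + 329.56 + 446.16 = 1917.97 km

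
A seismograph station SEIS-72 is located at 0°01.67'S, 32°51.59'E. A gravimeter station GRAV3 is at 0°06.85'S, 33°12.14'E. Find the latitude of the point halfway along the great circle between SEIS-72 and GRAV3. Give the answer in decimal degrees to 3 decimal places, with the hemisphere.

SEIS-72: φ = -0.02783°, λ = +32.85983°
GRAV3: φ = -0.11417°, λ = +33.20233°
Bx = cos φ₂ cos Δλ = 0.999980,  By = cos φ₂ sin Δλ = 0.005978
φₘ = atan2(sin φ₁ + sin φ₂, √((cos φ₁ + Bx)² + By²)) = -0.07100°
λₘ = λ₁ + atan2(By, cos φ₁ + Bx) = 33.03108°

0.071°S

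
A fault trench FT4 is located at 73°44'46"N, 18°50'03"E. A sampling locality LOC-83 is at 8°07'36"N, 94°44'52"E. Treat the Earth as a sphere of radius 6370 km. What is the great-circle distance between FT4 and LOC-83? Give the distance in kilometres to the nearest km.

8703 km

FT4: φ = +73.74611°, λ = +18.83417°
LOC-83: φ = +8.12667°, λ = +94.74778°
Δφ = -65.6194°,  Δλ = 75.9136°
a = sin²(Δφ/2) + cos φ₁ cos φ₂ sin²(Δλ/2) = 0.398425
c = 2·arcsin(√a) = 1.366223 rad = 78.2788°
d = R·c = 6370 × 1.366223 = 8702.8 km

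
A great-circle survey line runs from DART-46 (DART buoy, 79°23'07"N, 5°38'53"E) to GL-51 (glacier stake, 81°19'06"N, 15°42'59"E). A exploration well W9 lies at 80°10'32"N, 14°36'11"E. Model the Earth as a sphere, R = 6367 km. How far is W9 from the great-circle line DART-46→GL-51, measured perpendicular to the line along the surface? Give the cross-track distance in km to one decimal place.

76.8 km

DART-46: φ = +79.38528°, λ = +5.64806°
GL-51: φ = +81.31833°, λ = +15.71639°
W9: φ = +80.17556°, λ = +14.60306°
δ₁₃ = central angle DART-46→W9 = 0.030928 rad  (haversine)
θ₁₃ = bearing DART-46→W9 = 59.194°,  θ₁₂ = bearing DART-46→GL-51 = 36.229°
dₓₜ = R·arcsin(sin δ₁₃ · sin(θ₁₃ − θ₁₂)) = 6367·arcsin(0.03092·sin(22.965°)) = 76.820 km
|dₓₜ| = 76.820 km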